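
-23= -23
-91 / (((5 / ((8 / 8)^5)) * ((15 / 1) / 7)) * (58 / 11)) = -7007 / 4350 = -1.61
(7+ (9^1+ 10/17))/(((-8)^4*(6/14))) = 329/34816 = 0.01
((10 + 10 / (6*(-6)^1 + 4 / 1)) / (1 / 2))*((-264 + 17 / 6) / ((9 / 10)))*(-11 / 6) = 13358675 / 1296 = 10307.62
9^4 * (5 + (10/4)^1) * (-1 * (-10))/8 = 492075/8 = 61509.38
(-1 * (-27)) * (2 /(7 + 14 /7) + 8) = 222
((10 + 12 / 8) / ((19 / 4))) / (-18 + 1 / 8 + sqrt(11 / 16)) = -4784 / 35245 -736 *sqrt(11) / 387695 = -0.14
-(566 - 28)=-538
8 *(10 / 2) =40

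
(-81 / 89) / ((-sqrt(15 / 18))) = 81*sqrt(30) / 445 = 1.00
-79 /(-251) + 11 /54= 7027 /13554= 0.52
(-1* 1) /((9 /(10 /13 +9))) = -127 /117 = -1.09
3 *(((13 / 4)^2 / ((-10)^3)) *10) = -0.32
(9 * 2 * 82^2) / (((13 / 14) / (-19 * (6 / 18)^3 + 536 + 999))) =7799355872 / 39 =199983483.90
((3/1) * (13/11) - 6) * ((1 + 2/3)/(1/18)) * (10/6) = -1350/11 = -122.73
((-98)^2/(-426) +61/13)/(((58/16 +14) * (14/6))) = -395464/911001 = -0.43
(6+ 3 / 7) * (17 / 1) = 765 / 7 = 109.29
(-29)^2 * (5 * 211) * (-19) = -16857845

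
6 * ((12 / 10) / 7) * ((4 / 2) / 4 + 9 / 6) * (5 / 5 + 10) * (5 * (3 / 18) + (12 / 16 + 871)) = 19745.31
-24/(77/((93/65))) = -2232/5005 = -0.45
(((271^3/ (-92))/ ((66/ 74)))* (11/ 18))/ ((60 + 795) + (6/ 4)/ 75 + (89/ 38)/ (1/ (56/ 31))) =-10843385555575/ 62857468476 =-172.51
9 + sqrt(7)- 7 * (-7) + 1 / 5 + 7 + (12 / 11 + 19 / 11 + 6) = sqrt(7) + 4071 / 55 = 76.66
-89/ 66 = -1.35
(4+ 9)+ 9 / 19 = 256 / 19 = 13.47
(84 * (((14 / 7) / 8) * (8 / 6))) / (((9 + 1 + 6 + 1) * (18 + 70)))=7 / 374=0.02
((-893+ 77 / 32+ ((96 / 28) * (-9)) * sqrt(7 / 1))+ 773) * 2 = -3763 / 16 -432 * sqrt(7) / 7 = -398.47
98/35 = 14/5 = 2.80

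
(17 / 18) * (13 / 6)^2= 2873 / 648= 4.43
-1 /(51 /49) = -49 /51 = -0.96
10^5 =100000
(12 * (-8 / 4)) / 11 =-24 / 11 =-2.18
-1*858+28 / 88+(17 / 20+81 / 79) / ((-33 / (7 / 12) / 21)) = -179023307 / 208560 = -858.38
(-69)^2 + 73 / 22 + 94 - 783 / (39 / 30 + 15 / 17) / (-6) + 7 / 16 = 4918.55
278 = 278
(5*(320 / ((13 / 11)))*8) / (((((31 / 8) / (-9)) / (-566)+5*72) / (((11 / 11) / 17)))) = 5737881600 / 3242235971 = 1.77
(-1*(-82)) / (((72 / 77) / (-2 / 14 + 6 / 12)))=2255 / 72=31.32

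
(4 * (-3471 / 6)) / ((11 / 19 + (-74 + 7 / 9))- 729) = 395694 / 137081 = 2.89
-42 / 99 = -14 / 33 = -0.42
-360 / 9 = -40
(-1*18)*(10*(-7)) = 1260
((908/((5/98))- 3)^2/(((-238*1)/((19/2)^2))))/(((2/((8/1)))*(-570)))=842544.40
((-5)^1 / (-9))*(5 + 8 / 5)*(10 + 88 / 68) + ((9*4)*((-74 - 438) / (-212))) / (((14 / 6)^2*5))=9846464 / 220745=44.61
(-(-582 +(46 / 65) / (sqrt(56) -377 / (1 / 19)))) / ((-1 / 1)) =-149307798176 / 256542565 -92 * sqrt(14) / 3335053345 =-582.00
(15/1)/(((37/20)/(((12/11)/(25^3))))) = 144/254375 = 0.00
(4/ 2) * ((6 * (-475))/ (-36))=475/ 3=158.33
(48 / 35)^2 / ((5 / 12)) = 27648 / 6125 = 4.51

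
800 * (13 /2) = 5200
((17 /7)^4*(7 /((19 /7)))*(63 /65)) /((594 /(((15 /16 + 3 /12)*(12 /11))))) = 83521 /440440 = 0.19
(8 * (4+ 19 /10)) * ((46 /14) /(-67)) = -5428 /2345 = -2.31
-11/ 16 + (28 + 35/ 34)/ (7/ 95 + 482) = -7813919/ 12456784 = -0.63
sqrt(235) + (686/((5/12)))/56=sqrt(235) + 147/5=44.73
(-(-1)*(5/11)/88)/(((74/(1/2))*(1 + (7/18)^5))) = 59049/1706968175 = 0.00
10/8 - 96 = -379/4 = -94.75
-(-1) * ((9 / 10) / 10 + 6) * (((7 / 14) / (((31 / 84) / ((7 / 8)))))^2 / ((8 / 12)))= 39479643 / 3075200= 12.84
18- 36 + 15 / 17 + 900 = 15009 / 17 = 882.88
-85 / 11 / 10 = -17 / 22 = -0.77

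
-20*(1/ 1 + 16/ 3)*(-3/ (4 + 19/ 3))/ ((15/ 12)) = 29.42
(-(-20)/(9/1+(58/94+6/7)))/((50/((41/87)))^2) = 553049/3260346750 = 0.00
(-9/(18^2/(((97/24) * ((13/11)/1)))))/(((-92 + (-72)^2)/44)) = -1261/1099872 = -0.00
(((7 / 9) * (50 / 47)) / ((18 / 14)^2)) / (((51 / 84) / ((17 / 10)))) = 48020 / 34263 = 1.40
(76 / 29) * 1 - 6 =-98 / 29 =-3.38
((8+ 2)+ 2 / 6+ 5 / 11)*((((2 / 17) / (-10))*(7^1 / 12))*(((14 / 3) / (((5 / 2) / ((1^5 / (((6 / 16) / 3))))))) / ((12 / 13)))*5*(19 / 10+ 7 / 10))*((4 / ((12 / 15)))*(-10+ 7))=5896072 / 25245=233.55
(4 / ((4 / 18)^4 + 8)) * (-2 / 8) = -6561 / 52504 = -0.12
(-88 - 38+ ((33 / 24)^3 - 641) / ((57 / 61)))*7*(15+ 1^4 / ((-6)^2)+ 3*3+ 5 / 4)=-75216020425 / 525312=-143183.52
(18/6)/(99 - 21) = 0.04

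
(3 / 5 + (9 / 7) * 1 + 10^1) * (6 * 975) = 486720 / 7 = 69531.43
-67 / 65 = -1.03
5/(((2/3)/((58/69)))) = 145/23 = 6.30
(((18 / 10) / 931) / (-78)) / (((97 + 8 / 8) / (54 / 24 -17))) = 177 / 47443760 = 0.00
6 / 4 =3 / 2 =1.50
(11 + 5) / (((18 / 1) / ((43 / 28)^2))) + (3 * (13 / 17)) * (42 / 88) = 1052705 / 329868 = 3.19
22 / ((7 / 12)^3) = 38016 / 343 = 110.83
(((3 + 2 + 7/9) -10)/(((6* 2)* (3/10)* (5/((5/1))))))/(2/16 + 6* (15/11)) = -8360/59211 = -0.14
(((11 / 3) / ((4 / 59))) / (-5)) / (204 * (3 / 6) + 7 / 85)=-11033 / 104124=-0.11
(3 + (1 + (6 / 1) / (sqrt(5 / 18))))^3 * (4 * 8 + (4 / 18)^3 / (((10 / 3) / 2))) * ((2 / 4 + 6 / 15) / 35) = 157418624 / 118125 + 11510848 * sqrt(10) / 21875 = 2996.67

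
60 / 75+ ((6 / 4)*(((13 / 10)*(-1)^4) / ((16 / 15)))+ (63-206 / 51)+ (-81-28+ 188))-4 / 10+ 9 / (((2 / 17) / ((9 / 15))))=3036971 / 16320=186.09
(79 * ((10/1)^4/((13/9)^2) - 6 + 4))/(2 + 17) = 63963298/3211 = 19920.06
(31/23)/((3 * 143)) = 31/9867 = 0.00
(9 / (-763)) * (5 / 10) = -9 / 1526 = -0.01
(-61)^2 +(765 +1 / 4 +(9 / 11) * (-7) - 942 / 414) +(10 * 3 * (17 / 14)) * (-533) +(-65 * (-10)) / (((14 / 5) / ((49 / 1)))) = -75724727 / 21252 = -3563.18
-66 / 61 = -1.08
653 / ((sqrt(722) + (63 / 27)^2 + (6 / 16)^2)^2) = 54138895390199808 / 52529515133671489-15255108085874688 * sqrt(2) / 52529515133671489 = 0.62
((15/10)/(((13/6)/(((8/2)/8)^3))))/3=3/104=0.03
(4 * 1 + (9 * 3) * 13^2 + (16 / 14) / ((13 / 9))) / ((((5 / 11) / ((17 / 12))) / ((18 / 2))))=233190309 / 1820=128126.54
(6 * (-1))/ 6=-1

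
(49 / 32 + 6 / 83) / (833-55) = 4259 / 2066368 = 0.00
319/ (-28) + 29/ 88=-6815/ 616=-11.06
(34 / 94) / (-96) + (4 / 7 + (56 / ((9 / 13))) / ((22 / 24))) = 30854755 / 347424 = 88.81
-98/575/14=-7/575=-0.01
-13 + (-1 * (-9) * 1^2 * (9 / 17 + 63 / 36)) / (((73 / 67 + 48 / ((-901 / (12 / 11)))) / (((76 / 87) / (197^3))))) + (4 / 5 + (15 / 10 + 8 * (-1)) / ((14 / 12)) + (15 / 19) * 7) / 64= -41971210620033079843 / 3231487209225467360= -12.99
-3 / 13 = -0.23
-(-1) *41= 41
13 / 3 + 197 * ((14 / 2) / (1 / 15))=62068 / 3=20689.33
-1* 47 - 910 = -957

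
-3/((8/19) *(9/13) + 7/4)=-2964/2017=-1.47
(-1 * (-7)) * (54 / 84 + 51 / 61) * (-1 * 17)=-21471 / 122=-175.99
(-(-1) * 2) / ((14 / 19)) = 19 / 7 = 2.71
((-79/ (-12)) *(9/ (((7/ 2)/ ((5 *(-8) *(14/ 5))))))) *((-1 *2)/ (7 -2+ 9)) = 1896/ 7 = 270.86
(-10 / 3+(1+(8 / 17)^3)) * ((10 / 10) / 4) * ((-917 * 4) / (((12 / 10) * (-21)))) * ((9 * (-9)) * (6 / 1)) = 193680225 / 4913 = 39421.99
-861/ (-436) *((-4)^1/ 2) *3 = -2583/ 218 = -11.85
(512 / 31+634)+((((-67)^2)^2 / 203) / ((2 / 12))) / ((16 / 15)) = 559025.17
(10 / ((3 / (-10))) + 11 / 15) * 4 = -652 / 5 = -130.40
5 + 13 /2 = 23 /2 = 11.50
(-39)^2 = 1521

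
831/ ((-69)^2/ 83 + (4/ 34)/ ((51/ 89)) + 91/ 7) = 11.78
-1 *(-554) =554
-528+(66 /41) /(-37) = -801042 /1517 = -528.04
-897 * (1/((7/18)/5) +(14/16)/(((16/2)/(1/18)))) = -31014971/2688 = -11538.31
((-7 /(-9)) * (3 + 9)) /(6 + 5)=28 /33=0.85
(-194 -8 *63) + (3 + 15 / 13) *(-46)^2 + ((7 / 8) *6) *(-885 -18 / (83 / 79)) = 14481659 / 4316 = 3355.34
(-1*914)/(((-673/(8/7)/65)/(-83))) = -39448240/4711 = -8373.64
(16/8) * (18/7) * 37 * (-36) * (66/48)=-65934/7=-9419.14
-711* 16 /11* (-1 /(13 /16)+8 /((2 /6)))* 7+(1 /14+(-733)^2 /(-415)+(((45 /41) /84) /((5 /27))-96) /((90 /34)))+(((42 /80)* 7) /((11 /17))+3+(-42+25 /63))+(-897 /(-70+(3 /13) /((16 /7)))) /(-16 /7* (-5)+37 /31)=-13655021213121829 /82162440360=-166195.42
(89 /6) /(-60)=-89 /360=-0.25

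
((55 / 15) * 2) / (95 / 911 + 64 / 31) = 621302 / 183747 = 3.38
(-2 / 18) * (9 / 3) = -1 / 3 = -0.33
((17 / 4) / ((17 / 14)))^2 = 49 / 4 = 12.25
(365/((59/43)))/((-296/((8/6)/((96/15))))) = -78475/419136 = -0.19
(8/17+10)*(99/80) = 8811/680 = 12.96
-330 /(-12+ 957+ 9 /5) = -275 /789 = -0.35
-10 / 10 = -1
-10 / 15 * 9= -6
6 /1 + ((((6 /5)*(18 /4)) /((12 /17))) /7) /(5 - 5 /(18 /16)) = 5577 /700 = 7.97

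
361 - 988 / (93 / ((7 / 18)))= 298699 / 837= 356.87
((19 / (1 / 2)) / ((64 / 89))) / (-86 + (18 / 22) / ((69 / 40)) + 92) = 427823 / 52416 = 8.16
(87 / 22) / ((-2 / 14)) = -609 / 22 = -27.68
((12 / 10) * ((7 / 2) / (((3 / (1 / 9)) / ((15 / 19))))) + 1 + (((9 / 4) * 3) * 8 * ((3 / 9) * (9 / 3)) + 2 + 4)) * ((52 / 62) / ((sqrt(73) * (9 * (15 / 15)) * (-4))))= -22646 * sqrt(73) / 1160919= -0.17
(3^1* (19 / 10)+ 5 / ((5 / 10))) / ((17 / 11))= 1727 / 170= 10.16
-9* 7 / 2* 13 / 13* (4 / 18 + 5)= -329 / 2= -164.50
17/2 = 8.50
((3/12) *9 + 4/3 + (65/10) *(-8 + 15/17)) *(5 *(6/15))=-8707/102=-85.36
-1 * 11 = -11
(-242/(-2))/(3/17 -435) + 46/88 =1807/7392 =0.24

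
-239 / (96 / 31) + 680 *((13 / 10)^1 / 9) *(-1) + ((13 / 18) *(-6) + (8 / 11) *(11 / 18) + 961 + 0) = 781.71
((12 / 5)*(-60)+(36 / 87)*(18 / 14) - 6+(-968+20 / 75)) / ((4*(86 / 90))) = -5102817 / 17458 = -292.29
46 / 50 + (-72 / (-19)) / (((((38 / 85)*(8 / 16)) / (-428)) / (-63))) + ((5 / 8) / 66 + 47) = 2178488169509 / 4765200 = 457166.16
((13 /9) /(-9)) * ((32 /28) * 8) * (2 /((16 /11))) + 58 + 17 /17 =32309 /567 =56.98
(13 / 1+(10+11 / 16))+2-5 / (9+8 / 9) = 35859 / 1424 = 25.18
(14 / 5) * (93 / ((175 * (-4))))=-93 / 250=-0.37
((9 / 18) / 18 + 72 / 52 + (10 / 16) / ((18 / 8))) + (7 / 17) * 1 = 16723 / 7956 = 2.10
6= 6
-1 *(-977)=977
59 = 59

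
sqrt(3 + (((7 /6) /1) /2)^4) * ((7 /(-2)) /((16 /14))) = -5.41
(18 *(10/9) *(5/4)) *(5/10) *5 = 125/2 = 62.50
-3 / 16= -0.19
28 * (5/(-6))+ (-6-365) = -394.33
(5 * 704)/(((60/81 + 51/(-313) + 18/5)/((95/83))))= 14130072000/14652239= 964.36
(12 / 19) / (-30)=-2 / 95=-0.02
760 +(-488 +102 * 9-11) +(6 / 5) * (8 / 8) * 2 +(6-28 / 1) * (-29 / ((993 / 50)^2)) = 5832566443 / 4930245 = 1183.02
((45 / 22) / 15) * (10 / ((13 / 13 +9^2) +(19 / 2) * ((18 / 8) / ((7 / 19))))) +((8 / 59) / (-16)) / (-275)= 2485841 / 254440450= 0.01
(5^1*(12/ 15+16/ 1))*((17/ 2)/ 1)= 714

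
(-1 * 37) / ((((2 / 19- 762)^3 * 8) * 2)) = 253783 / 48536192674816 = 0.00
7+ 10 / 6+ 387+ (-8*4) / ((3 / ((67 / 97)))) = 37665 / 97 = 388.30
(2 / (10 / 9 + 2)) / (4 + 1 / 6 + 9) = 27 / 553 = 0.05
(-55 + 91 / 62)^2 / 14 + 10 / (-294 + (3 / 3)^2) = 204.66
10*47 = 470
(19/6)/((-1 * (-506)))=0.01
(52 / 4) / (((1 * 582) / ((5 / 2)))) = 65 / 1164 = 0.06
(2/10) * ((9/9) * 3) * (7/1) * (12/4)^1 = 63/5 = 12.60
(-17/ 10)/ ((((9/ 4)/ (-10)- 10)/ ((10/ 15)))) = 136/ 1227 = 0.11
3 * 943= 2829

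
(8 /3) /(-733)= -8 /2199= -0.00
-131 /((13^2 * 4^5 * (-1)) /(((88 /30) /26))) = 1441 /16872960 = 0.00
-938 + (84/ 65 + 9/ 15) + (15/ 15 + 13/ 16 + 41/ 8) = -966337/ 1040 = -929.17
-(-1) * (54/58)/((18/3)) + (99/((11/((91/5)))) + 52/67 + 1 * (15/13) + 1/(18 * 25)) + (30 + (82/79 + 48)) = 109966264573/448978725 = 244.93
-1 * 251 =-251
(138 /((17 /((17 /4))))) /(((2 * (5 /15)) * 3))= 69 /4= 17.25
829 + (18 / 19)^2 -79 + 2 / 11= 2982536 / 3971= 751.08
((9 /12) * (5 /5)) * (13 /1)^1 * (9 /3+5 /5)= 39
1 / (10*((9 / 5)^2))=5 / 162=0.03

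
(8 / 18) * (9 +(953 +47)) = 4036 / 9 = 448.44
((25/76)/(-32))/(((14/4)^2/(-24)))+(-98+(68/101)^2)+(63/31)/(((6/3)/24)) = -86132281387/1177644244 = -73.14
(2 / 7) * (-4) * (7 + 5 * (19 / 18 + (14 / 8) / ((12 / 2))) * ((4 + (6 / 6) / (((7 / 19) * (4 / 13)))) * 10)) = -877631 / 882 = -995.05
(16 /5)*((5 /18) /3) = 8 /27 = 0.30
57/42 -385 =-383.64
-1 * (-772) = 772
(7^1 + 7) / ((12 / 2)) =7 / 3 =2.33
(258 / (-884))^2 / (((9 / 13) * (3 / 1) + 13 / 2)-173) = -1849 / 3569150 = -0.00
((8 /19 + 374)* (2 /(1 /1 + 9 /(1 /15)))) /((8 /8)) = 3557 /646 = 5.51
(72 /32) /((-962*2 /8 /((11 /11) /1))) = -9 /962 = -0.01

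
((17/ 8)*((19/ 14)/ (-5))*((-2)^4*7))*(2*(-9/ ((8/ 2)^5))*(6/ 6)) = 2907/ 2560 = 1.14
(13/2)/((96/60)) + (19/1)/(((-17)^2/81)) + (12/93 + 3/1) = 1794207/143344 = 12.52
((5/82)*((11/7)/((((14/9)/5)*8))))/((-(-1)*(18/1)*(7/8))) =0.00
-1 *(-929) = 929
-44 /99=-4 /9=-0.44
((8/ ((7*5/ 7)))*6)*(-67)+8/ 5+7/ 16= -51293/ 80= -641.16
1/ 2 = 0.50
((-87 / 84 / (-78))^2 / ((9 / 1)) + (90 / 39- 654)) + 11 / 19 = -651.11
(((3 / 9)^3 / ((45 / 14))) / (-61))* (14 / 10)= -98 / 370575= -0.00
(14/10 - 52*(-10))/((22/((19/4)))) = 4503/40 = 112.58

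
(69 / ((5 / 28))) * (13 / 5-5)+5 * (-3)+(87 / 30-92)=-1031.46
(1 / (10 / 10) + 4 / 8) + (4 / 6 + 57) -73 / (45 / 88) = -7523 / 90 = -83.59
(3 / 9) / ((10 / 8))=4 / 15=0.27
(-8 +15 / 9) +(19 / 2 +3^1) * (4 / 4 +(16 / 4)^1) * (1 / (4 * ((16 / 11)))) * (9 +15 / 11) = 20159 / 192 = 104.99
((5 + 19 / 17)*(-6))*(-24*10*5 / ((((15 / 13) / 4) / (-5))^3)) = -11698585600 / 51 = -229384031.37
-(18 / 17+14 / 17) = -32 / 17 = -1.88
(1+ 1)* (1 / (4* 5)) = 1 / 10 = 0.10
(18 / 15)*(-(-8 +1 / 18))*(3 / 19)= 143 / 95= 1.51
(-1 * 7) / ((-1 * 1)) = 7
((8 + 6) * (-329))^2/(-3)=-21215236/3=-7071745.33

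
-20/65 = -4/13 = -0.31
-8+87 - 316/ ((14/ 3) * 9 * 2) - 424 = -7324/ 21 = -348.76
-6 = -6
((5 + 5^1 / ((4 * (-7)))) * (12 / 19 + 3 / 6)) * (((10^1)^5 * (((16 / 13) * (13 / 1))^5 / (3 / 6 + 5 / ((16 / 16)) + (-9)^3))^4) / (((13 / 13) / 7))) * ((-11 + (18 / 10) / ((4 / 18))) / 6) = -678388723676749161386370662400000 / 83296686441139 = -8144246219879678384.74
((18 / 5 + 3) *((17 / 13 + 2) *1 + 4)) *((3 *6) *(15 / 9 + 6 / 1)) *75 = 6489450 / 13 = 499188.46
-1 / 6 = -0.17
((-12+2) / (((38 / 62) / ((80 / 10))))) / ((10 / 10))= -2480 / 19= -130.53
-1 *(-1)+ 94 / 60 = 77 / 30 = 2.57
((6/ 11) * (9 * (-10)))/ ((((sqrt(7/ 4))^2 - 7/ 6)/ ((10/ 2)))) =-32400/ 77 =-420.78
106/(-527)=-106/527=-0.20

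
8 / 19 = 0.42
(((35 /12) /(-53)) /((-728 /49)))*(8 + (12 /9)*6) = 245 /4134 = 0.06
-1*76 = -76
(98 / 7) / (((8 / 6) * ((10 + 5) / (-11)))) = -77 / 10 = -7.70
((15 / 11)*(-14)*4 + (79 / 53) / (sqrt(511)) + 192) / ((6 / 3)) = 79*sqrt(511) / 54166 + 636 / 11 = 57.85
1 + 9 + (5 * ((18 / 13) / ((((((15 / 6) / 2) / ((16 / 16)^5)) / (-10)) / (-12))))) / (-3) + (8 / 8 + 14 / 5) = -13503 / 65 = -207.74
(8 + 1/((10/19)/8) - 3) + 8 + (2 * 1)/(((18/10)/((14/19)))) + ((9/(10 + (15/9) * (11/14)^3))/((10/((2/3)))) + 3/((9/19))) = 2693581366/76073625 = 35.41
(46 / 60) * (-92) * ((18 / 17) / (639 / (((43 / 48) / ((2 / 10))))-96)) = -22747 / 14212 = -1.60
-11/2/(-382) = 11/764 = 0.01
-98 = -98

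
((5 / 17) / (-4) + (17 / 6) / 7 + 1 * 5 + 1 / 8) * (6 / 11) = 15583 / 5236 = 2.98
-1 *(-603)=603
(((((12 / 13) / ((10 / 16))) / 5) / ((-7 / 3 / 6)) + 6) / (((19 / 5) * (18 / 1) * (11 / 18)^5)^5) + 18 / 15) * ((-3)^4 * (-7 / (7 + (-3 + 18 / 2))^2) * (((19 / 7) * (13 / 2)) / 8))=-8.88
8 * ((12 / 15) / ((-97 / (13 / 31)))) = -416 / 15035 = -0.03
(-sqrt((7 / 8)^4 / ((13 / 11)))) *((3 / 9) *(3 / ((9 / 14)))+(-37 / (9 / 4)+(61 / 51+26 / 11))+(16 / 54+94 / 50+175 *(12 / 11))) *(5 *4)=-562083361 *sqrt(143) / 2625480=-2560.12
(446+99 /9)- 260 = 197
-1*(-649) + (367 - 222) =794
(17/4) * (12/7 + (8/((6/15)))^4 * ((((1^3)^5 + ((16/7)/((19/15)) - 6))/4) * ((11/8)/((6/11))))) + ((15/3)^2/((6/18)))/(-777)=-20216346991/14763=-1369392.87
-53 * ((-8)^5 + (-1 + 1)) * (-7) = -12156928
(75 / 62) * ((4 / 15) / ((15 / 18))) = 12 / 31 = 0.39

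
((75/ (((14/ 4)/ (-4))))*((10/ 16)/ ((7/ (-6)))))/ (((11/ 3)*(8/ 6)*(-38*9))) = -1125/ 40964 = -0.03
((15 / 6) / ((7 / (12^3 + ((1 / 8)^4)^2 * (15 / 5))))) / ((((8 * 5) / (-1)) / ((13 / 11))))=-376883380263 / 20669530112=-18.23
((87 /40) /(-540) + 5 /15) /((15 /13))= 30823 /108000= 0.29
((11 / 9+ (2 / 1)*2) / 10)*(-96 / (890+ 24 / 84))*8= -5264 / 11685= -0.45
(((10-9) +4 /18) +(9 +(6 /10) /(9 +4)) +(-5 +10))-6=5422 /585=9.27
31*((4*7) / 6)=434 / 3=144.67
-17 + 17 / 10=-153 / 10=-15.30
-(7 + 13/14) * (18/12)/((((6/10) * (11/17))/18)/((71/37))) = -1058.08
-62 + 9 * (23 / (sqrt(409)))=-62 + 207 * sqrt(409) / 409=-51.76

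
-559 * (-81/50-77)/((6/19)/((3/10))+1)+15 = 3213877/150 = 21425.85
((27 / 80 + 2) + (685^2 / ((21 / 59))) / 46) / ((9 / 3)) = 9553.67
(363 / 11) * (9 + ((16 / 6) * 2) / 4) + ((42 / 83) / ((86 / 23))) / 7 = 1217098 / 3569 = 341.02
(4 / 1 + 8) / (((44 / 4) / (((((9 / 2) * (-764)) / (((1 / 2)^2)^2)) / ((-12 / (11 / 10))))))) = 27504 / 5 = 5500.80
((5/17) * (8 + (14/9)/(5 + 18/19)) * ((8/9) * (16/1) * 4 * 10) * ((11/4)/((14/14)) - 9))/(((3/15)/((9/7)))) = -6721600000/121023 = -55539.86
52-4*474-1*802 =-2646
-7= -7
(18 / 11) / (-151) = -18 / 1661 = -0.01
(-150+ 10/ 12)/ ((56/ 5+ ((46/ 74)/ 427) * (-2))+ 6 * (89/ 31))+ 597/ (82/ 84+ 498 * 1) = -4.05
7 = 7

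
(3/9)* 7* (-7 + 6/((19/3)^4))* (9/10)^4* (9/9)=-13958149149/1303210000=-10.71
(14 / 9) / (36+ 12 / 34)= 119 / 2781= 0.04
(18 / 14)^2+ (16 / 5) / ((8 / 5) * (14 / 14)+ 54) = 11651 / 6811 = 1.71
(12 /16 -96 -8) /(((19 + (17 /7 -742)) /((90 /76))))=0.17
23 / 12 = 1.92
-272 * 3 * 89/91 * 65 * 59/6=-3570680/7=-510097.14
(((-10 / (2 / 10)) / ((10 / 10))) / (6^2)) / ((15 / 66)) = -55 / 9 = -6.11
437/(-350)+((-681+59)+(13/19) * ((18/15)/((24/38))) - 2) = -109191/175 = -623.95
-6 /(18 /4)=-4 /3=-1.33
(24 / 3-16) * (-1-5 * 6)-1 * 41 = 207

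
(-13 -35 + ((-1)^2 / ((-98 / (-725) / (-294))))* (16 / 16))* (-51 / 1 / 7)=113373 / 7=16196.14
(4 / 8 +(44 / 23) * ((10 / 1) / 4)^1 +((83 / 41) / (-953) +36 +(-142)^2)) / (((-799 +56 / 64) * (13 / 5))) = -9.74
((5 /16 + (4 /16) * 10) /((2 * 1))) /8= 45 /256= 0.18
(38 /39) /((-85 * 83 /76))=-2888 /275145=-0.01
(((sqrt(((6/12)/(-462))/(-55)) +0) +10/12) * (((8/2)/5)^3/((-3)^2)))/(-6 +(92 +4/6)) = 8 * sqrt(105)/28153125 +8/14625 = 0.00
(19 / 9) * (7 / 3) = 133 / 27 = 4.93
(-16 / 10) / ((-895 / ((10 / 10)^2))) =8 / 4475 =0.00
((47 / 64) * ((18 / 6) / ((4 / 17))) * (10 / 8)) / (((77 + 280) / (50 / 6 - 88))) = -56165 / 21504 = -2.61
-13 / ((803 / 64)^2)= -53248 / 644809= -0.08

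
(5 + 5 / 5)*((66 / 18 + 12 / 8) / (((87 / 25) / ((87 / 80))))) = 155 / 16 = 9.69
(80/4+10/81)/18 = 815/729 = 1.12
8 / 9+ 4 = 44 / 9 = 4.89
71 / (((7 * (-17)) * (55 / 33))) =-213 / 595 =-0.36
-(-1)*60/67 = 60/67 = 0.90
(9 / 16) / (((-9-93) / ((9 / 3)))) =-9 / 544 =-0.02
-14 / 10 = -7 / 5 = -1.40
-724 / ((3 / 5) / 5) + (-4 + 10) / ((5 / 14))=-90248 / 15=-6016.53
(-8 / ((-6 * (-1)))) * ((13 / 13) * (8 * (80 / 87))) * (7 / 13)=-17920 / 3393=-5.28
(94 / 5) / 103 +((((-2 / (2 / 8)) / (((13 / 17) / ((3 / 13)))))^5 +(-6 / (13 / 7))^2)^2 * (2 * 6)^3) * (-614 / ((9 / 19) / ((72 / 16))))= -505357804592732685404335731648800066 / 9787556344063611710982515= -51632684076.37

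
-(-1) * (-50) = -50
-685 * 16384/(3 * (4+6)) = -1122304/3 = -374101.33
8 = 8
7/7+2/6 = 4/3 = 1.33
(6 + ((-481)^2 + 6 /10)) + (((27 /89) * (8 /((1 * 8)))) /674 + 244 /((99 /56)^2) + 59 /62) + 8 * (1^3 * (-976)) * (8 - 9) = 10901401500069094 /45564015915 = 239254.62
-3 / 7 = -0.43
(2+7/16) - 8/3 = -11/48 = -0.23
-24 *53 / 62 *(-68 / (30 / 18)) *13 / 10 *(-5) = -843336 / 155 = -5440.88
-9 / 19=-0.47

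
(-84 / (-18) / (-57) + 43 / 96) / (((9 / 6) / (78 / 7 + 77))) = 1235851 / 57456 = 21.51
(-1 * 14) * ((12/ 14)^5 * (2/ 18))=-1728/ 2401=-0.72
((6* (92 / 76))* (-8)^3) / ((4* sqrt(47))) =-17664* sqrt(47) / 893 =-135.61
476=476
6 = 6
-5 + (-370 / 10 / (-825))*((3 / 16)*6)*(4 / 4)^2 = -4.95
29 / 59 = 0.49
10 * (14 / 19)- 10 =-50 / 19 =-2.63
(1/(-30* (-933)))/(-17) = -1/475830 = -0.00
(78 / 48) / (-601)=-13 / 4808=-0.00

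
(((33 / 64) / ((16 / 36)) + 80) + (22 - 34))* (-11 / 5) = -38951 / 256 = -152.15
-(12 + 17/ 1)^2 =-841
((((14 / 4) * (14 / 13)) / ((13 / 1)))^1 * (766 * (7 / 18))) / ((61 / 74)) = 9721306 / 92781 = 104.78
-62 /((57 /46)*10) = -1426 /285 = -5.00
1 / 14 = 0.07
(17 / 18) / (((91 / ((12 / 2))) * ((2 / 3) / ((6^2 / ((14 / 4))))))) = 612 / 637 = 0.96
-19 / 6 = -3.17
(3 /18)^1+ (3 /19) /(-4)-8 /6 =-275 /228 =-1.21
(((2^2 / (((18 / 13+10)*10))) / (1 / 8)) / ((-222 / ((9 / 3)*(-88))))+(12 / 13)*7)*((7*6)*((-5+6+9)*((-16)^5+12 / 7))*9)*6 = -2876268692903040 / 17797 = -161615367359.84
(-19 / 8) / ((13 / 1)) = -19 / 104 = -0.18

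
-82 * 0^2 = 0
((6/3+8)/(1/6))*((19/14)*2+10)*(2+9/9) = 16020/7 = 2288.57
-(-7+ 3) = 4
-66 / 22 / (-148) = 3 / 148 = 0.02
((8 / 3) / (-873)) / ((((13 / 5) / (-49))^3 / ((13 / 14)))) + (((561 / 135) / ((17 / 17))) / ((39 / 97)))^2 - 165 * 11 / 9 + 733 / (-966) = -7370418490811 / 96201500850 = -76.61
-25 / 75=-0.33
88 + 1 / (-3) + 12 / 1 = 299 / 3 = 99.67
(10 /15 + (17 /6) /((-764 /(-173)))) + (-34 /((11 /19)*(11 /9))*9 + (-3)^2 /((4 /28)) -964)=-246296337 /184888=-1332.14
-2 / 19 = -0.11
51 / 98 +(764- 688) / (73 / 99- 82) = -327057 / 788410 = -0.41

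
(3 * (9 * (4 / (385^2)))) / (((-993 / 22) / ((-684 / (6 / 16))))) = 0.03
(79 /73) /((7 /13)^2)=13351 /3577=3.73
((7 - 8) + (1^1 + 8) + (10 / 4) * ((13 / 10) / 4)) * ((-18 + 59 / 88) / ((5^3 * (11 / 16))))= -8601 / 4840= -1.78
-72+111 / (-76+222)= -10401 / 146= -71.24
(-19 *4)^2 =5776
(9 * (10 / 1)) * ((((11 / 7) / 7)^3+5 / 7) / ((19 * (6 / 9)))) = 11524410 / 2235331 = 5.16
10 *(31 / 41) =310 / 41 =7.56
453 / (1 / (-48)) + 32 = -21712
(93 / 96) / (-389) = -31 / 12448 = -0.00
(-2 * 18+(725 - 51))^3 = 259694072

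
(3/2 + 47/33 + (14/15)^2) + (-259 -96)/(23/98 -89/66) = 2875308637/8914950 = 322.53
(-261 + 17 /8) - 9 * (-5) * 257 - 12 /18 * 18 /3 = 90417 /8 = 11302.12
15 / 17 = 0.88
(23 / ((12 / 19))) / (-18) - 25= -5837 / 216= -27.02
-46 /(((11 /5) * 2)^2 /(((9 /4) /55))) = -1035 /10648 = -0.10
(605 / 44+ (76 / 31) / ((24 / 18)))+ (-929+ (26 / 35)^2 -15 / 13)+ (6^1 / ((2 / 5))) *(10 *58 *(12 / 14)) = 12920717937 / 1974700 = 6543.13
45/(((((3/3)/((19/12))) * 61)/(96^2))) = 656640/61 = 10764.59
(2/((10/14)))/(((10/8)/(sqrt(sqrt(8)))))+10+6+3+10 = 56 * 2^(3/4)/25+29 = 32.77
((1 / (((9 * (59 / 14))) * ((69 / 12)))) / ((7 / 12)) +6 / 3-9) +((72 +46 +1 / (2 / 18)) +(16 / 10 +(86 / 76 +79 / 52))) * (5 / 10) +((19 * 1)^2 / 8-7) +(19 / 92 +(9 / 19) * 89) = 1398930041 / 10055370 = 139.12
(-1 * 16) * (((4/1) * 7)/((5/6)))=-2688/5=-537.60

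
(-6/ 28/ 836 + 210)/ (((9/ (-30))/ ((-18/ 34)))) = 370.59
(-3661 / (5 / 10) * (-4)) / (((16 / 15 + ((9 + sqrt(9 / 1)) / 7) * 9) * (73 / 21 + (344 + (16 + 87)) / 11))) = 17759511 / 441227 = 40.25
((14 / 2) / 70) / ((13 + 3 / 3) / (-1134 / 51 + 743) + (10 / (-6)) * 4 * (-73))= 36759 / 178900940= 0.00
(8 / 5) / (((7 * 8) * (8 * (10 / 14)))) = 1 / 200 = 0.00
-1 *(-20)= 20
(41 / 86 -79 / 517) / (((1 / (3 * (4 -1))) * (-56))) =-129627 / 2489872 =-0.05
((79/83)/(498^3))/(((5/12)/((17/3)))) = 1343/12813746670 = 0.00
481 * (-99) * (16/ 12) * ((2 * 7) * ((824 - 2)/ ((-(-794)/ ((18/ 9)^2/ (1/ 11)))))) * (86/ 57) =-460806650304/ 7543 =-61090633.74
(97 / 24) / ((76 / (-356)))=-8633 / 456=-18.93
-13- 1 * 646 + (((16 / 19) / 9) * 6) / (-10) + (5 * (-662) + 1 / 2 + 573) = -1935467 / 570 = -3395.56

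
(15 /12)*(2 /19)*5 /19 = 25 /722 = 0.03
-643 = -643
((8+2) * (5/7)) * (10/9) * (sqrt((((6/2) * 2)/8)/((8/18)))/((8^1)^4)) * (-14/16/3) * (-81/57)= 375 * sqrt(3)/622592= 0.00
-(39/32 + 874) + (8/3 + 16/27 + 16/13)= -9780025/11232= -870.73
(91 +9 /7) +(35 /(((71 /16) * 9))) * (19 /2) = 450034 /4473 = 100.61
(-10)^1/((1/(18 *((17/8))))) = -765/2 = -382.50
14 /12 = 7 /6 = 1.17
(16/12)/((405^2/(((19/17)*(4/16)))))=19/8365275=0.00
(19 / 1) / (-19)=-1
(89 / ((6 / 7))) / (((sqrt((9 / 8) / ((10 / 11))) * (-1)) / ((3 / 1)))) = -1246 * sqrt(55) / 33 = -280.02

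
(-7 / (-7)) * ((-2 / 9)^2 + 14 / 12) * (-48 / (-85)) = 1576 / 2295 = 0.69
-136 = -136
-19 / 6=-3.17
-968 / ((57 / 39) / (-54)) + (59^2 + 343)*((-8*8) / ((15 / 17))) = -68856688 / 285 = -241602.41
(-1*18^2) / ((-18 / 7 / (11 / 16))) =693 / 8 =86.62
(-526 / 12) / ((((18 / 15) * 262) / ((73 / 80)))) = -0.13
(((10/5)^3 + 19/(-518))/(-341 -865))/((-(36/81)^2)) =37125/1110592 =0.03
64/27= 2.37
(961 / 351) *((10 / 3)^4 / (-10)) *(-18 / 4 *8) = 3844000 / 3159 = 1216.84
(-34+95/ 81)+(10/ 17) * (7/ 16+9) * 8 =15952/ 1377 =11.58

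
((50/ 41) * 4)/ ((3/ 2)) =400/ 123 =3.25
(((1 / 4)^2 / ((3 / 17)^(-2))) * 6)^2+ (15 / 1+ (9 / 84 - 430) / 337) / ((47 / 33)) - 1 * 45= -20958399619359 / 592654325312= -35.36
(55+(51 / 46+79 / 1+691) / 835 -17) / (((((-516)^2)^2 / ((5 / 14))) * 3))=1495051 / 22872961540445184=0.00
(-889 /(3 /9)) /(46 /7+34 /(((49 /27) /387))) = -130683 /355588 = -0.37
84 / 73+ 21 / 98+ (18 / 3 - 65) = -58903 / 1022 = -57.64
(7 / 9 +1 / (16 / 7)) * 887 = 155225 / 144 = 1077.95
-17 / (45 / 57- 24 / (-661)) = -20.59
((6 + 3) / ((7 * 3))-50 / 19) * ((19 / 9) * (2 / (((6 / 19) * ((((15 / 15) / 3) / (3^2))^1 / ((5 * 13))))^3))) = -44704733682375 / 28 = -1596597631513.39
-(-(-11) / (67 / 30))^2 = -108900 / 4489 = -24.26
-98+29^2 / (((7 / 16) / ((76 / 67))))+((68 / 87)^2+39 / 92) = 680456874443 / 326587212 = 2083.54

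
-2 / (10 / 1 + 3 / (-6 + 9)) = -2 / 11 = -0.18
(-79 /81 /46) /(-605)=79 /2254230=0.00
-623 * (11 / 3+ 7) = -19936 / 3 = -6645.33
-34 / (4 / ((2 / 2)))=-17 / 2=-8.50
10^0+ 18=19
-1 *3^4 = -81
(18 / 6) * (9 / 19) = 27 / 19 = 1.42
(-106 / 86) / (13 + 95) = -53 / 4644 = -0.01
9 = 9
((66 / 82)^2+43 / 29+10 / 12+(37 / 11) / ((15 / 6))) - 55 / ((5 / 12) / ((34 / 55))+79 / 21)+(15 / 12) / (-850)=-911634375847 / 112674538680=-8.09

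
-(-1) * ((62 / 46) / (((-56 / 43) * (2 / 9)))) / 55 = -0.08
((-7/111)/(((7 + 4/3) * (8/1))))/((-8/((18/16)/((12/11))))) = 231/1894400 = 0.00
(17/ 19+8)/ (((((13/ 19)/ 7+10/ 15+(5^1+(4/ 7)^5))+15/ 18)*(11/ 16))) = 90892256/ 46779337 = 1.94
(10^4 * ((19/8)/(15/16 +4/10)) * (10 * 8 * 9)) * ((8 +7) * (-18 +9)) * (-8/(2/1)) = 738720000000/107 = 6903925233.64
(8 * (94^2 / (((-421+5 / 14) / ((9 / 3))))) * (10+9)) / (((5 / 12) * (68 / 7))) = -394863168 / 166855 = -2366.50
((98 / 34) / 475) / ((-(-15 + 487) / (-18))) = 441 / 1905700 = 0.00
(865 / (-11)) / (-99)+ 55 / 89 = 136880 / 96921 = 1.41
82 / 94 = 41 / 47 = 0.87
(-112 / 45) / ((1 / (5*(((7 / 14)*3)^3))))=-42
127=127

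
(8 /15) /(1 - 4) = -8 /45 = -0.18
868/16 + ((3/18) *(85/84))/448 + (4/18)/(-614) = 3760510319/69318144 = 54.25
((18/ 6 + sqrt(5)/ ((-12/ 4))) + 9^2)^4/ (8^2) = (252 - sqrt(5))^4/ 5184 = 750678.36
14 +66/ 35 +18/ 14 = 601/ 35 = 17.17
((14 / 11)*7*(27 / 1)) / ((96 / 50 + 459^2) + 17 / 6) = 396900 / 347631493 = 0.00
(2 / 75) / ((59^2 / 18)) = 12 / 87025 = 0.00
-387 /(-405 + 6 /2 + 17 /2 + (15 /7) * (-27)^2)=-5418 /16361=-0.33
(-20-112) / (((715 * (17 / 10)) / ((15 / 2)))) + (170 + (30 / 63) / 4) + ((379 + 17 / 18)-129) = 5851127 / 13923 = 420.25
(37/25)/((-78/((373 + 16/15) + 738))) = -21.10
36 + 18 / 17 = 630 / 17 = 37.06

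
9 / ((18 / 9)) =9 / 2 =4.50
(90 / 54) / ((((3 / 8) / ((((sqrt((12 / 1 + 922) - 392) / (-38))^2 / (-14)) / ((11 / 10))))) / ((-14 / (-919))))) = -54200 / 32844141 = -0.00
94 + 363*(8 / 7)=3562 / 7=508.86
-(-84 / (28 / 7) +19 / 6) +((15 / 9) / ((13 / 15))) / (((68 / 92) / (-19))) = -41903 / 1326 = -31.60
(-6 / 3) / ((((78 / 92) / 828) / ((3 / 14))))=-38088 / 91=-418.55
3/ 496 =0.01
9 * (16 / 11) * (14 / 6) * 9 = 3024 / 11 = 274.91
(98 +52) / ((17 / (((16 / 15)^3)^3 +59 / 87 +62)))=143740155431938 / 252701015625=568.82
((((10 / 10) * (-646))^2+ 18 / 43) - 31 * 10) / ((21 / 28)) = 23908368 / 43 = 556008.56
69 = 69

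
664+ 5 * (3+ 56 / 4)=749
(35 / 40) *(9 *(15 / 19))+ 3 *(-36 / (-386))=190593 / 29336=6.50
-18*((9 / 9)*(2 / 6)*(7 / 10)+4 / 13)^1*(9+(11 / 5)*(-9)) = 34182 / 325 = 105.18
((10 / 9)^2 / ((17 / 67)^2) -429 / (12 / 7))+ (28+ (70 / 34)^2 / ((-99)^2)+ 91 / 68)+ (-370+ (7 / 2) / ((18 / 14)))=-1611722284 / 2832489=-569.01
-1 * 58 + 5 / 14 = -807 / 14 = -57.64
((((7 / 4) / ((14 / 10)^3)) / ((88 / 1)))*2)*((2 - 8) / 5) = -75 / 4312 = -0.02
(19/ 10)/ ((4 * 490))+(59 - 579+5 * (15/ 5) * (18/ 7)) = -9435981/ 19600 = -481.43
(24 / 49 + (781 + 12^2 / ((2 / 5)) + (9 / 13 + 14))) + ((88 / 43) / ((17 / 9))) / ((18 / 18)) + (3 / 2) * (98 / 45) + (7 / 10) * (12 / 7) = 8114356829 / 6984705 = 1161.73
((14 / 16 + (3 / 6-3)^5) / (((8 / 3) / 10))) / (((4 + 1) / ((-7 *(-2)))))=-1016.20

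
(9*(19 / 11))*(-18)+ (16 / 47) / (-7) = -1012838 / 3619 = -279.87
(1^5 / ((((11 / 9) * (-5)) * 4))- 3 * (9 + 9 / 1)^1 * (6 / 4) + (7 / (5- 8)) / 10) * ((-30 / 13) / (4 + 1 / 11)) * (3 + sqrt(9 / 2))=53641 * sqrt(2) / 780 + 53641 / 390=234.80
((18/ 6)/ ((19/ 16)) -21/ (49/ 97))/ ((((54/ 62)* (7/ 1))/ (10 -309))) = 1914.86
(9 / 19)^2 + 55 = 19936 / 361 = 55.22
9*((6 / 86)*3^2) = 5.65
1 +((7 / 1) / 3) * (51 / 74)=2.61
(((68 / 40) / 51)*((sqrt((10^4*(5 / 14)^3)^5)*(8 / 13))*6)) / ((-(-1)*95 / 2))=1953125000000*sqrt(70) / 1423905847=11476.19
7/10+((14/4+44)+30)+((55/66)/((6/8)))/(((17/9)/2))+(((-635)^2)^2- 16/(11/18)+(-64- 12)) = 152022024563052/935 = 162590400602.19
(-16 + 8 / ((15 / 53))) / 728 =23 / 1365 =0.02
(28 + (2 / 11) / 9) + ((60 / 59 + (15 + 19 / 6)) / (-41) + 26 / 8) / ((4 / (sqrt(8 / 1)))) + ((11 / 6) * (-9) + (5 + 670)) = 80759 * sqrt(2) / 58056 + 135931 / 198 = 688.49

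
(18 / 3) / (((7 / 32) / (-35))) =-960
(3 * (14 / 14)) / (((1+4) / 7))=21 / 5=4.20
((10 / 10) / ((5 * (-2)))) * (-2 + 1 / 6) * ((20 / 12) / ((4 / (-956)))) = -2629 / 36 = -73.03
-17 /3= -5.67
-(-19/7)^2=-361/49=-7.37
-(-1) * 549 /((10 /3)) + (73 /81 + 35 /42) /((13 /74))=1838261 /10530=174.57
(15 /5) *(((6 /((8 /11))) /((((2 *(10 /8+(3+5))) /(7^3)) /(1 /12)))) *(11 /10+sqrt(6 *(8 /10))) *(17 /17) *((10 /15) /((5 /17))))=705551 /7400+64141 *sqrt(30) /1850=285.24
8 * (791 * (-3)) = -18984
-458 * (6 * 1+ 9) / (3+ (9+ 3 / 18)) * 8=-329760 / 73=-4517.26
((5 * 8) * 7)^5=1721036800000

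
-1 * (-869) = 869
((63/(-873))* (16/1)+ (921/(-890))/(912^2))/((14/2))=-27636110419/167543738880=-0.16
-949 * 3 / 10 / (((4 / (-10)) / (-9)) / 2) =-25623 / 2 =-12811.50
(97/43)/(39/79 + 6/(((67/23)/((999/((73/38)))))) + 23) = 37479733/18186395060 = 0.00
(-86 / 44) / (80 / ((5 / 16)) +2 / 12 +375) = -129 / 41657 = -0.00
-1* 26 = -26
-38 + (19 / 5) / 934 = -177441 / 4670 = -38.00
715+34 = 749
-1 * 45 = -45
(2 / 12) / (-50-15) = -0.00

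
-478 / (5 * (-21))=478 / 105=4.55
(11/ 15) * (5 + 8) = 143/ 15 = 9.53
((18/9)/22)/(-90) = -1/990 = -0.00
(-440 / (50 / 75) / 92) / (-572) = 15 / 1196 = 0.01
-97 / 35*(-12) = 1164 / 35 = 33.26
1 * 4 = 4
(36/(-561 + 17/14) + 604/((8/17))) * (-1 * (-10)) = 12834.36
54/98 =27/49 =0.55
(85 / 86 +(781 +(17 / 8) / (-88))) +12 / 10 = 118539737 / 151360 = 783.16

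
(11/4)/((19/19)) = 11/4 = 2.75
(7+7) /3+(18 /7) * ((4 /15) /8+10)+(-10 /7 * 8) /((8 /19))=349 /105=3.32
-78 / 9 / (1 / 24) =-208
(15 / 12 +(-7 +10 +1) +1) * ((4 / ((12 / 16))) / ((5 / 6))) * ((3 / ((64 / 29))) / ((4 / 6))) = 81.56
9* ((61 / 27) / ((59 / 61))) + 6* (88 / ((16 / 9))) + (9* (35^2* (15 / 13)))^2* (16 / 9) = 8605793763010 / 29913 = 287694105.00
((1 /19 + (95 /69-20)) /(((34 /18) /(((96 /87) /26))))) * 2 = -2337216 /2800733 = -0.83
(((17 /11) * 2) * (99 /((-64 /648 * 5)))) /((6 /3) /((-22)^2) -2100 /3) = 1499553 /1693990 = 0.89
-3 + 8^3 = 509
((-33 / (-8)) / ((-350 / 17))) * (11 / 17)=-363 / 2800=-0.13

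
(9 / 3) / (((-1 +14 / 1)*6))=1 / 26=0.04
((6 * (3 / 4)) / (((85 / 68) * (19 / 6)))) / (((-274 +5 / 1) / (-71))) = 0.30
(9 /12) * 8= 6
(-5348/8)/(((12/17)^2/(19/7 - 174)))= 66183601/288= 229804.17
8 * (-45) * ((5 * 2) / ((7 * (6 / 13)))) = -7800 / 7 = -1114.29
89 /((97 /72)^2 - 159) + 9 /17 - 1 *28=-388376941 /13852399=-28.04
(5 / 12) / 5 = 1 / 12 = 0.08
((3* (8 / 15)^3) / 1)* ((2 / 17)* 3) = 1024 / 6375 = 0.16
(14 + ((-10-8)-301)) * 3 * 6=-5490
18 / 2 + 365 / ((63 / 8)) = 3487 / 63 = 55.35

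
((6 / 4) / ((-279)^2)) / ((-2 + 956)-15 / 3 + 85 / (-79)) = 79 / 3886134084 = 0.00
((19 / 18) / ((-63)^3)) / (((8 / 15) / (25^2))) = -0.00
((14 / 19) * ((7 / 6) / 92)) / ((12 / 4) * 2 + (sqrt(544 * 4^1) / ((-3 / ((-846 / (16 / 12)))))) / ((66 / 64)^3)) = -781258401 / 1127731535148324760 + 25110880256 * sqrt(34) / 140966441893540595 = 0.00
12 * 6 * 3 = 216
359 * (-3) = -1077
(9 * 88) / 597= 264 / 199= 1.33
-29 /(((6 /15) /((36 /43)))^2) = -234900 /1849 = -127.04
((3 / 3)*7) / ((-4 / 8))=-14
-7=-7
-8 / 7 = -1.14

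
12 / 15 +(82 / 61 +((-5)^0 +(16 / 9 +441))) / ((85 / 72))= 1959124 / 5185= 377.84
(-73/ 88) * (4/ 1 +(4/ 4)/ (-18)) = -3.27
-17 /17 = -1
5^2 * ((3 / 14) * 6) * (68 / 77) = 28.39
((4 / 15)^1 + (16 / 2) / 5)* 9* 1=84 / 5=16.80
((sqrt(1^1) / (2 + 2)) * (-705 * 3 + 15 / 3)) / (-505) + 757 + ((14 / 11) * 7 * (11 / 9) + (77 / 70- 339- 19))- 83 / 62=115729669 / 281790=410.69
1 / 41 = 0.02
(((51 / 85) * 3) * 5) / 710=9 / 710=0.01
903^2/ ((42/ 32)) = 621264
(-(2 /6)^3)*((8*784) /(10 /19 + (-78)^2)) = -59584 /1560681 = -0.04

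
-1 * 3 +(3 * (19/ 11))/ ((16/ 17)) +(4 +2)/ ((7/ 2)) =5199/ 1232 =4.22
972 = 972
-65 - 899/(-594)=-37711/594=-63.49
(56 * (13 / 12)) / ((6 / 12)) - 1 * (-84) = 616 / 3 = 205.33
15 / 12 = 5 / 4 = 1.25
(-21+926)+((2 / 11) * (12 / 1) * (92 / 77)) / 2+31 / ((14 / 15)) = 1591543 / 1694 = 939.52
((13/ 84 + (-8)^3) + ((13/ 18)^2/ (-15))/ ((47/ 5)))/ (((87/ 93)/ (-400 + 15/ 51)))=957751019735/ 4379319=218698.62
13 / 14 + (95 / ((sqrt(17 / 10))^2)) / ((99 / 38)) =22.38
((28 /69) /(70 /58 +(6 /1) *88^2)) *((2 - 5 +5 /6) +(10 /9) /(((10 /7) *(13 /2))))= -194474 /10878294843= -0.00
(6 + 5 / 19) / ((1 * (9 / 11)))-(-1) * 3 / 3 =1480 / 171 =8.65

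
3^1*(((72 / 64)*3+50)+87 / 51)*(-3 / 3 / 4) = -22473 / 544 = -41.31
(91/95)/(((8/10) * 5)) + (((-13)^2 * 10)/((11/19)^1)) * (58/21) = 707725421/87780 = 8062.49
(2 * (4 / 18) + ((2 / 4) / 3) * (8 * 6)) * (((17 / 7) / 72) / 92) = 323 / 104328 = 0.00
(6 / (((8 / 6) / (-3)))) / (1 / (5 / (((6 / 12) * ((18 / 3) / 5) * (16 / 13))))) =-2925 / 32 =-91.41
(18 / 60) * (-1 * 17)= -51 / 10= -5.10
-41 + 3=-38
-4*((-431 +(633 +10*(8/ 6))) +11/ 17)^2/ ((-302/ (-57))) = -4610548550/ 130917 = -35217.34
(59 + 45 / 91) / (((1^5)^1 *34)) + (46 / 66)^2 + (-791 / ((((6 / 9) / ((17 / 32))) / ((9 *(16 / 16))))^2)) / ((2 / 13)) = -3649721525666897 / 13800923136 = -264454.88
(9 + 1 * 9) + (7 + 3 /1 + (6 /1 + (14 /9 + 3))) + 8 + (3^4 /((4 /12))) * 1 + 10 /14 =290.27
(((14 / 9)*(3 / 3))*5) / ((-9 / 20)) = -1400 / 81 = -17.28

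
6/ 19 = 0.32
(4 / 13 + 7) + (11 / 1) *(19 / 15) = 4142 / 195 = 21.24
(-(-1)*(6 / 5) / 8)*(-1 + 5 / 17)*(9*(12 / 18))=-54 / 85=-0.64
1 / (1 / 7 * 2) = 3.50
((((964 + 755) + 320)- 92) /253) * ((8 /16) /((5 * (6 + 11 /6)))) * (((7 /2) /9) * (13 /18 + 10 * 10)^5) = 8089823977850981009 /20426230080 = 396050761.50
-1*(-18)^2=-324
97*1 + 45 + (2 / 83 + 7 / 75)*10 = 178252 / 1245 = 143.17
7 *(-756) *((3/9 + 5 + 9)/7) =-10836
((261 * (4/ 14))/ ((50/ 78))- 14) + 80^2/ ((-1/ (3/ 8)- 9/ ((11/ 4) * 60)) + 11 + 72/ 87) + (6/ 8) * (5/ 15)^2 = 36840951877/ 45752700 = 805.22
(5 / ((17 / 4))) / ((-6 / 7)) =-1.37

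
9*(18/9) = 18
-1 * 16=-16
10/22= 5/11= 0.45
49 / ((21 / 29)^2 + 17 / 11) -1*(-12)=683075 / 19148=35.67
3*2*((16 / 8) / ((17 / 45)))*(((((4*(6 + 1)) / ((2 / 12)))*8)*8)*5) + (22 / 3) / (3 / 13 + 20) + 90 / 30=22905030701 / 13413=1707673.95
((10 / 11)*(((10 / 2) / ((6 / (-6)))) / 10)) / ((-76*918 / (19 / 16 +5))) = 5 / 124032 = 0.00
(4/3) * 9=12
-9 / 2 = -4.50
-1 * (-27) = 27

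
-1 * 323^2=-104329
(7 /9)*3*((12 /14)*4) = 8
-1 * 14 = -14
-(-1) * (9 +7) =16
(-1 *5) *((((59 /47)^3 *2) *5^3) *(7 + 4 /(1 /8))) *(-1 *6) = 60073357500 /103823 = 578613.19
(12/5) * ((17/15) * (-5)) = -68/5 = -13.60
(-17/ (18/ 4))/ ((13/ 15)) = -170/ 39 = -4.36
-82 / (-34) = 41 / 17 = 2.41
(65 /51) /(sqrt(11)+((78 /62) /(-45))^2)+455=1012987096875 * sqrt(11) /8742857381338+3977999316764915 /8742857381338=455.38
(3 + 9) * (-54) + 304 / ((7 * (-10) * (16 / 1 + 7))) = -521792 / 805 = -648.19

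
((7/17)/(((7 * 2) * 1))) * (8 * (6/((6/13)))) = 3.06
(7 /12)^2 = 49 /144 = 0.34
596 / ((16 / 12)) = 447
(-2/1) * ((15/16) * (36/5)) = -27/2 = -13.50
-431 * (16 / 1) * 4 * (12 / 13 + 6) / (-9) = 275840 / 13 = 21218.46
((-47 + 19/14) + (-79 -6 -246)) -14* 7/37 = -196473/518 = -379.29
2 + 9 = 11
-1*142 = -142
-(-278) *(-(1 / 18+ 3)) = -7645 / 9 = -849.44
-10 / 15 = -2 / 3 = -0.67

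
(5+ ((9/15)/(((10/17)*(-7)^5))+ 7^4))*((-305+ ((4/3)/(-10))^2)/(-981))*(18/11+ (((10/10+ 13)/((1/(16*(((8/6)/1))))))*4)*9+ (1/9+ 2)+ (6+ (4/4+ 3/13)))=2773260294600015209/344474471250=8050699.04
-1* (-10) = 10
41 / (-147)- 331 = -48698 / 147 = -331.28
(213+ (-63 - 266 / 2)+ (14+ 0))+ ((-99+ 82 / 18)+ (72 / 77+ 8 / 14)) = -42923 / 693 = -61.94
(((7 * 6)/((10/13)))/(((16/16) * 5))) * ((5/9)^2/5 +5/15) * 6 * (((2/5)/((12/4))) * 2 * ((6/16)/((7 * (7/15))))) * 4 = 1664/525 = 3.17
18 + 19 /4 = 91 /4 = 22.75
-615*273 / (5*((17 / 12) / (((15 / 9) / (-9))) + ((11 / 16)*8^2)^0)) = 95940 / 19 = 5049.47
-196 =-196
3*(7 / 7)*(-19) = -57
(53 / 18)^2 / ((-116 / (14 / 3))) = -19663 / 56376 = -0.35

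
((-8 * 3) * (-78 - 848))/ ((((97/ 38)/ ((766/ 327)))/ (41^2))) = 362477499584/ 10573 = 34283315.95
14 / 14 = 1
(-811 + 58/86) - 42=-36650/43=-852.33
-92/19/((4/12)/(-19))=276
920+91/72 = 66331/72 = 921.26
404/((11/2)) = 808/11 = 73.45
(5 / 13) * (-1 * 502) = -2510 / 13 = -193.08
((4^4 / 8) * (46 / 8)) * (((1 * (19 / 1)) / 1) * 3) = 10488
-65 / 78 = -5 / 6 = -0.83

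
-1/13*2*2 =-4/13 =-0.31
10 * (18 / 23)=7.83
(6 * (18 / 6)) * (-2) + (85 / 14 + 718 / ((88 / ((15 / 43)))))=-358679 / 13244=-27.08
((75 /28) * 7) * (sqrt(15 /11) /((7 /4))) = 75 * sqrt(165) /77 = 12.51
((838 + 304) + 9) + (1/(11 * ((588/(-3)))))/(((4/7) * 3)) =4254095/3696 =1151.00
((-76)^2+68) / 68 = 1461 / 17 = 85.94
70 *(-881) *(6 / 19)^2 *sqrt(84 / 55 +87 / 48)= -111006 *sqrt(161645) / 3971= -11239.00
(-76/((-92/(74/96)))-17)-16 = -35729/1104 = -32.36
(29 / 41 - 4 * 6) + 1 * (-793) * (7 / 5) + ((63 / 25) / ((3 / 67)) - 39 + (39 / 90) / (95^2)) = -12390797407 / 11100750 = -1116.21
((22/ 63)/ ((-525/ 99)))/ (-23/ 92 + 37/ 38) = -1672/ 18375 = -0.09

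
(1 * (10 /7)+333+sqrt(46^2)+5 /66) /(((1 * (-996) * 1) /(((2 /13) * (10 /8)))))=-878965 /11963952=-0.07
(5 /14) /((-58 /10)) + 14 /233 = -141 /94598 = -0.00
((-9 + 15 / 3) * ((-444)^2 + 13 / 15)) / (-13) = 11828212 / 195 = 60657.50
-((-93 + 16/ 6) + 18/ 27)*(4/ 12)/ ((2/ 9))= 269/ 2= 134.50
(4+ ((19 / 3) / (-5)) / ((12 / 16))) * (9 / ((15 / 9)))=12.48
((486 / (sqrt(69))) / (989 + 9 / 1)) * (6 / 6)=0.06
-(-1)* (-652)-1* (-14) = -638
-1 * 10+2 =-8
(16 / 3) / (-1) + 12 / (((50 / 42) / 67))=670.03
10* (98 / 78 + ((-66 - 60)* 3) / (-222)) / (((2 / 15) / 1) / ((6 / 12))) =53375 / 481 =110.97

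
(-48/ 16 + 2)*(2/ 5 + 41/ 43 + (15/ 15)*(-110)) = 23359/ 215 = 108.65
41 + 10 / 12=251 / 6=41.83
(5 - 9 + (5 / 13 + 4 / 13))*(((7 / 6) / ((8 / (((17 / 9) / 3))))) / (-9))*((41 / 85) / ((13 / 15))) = 0.02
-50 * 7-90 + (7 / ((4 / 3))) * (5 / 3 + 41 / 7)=-801 / 2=-400.50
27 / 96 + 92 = 92.28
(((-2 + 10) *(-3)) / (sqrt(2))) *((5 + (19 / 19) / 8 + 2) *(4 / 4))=-171 *sqrt(2) / 2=-120.92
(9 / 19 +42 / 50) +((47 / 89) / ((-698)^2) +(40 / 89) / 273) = 7395922617637 / 5622857904300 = 1.32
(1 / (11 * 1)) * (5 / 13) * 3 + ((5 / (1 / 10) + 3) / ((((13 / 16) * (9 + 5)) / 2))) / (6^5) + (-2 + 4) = 1024585 / 486486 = 2.11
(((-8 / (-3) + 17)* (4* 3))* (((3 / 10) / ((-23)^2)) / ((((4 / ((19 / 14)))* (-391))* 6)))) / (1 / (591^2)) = -6.76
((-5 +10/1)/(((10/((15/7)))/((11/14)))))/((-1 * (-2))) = 0.42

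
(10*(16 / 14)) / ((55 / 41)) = 656 / 77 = 8.52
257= 257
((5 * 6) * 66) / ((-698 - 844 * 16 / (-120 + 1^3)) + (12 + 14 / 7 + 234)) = -117810 / 20023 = -5.88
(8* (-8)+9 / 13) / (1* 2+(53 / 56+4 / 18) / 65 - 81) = 2073960 / 2587451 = 0.80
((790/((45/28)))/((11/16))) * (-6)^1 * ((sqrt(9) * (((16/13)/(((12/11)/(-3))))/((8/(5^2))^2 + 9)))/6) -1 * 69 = 161650901/221871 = 728.58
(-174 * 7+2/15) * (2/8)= -304.47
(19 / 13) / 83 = 19 / 1079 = 0.02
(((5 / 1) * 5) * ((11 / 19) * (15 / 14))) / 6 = 1375 / 532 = 2.58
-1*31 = -31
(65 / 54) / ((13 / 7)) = 35 / 54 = 0.65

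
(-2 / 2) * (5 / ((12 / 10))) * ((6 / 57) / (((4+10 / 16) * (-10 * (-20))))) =-1 / 2109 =-0.00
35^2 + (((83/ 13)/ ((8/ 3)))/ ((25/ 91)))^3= 15095319407/ 8000000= 1886.91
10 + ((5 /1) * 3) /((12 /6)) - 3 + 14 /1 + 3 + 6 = 75 /2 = 37.50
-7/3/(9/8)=-56/27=-2.07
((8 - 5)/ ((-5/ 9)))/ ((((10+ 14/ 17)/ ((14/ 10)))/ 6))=-9639/ 2300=-4.19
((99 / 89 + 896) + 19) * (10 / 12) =67945 / 89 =763.43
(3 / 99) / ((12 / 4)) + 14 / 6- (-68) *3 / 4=53.34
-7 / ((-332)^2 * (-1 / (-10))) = -35 / 55112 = -0.00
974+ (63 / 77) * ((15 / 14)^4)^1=412044649 / 422576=975.08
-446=-446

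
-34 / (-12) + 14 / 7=29 / 6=4.83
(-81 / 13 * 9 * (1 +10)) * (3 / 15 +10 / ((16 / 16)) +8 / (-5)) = -344817 / 65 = -5304.88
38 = 38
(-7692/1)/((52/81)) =-155763/13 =-11981.77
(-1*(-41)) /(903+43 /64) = 2624 /57835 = 0.05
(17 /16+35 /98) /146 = 159 /16352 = 0.01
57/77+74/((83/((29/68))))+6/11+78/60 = 146473/49385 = 2.97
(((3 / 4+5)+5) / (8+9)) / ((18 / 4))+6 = 1879 / 306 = 6.14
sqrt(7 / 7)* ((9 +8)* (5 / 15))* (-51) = -289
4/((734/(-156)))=-312/367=-0.85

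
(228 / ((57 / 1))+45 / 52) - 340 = -17427 / 52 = -335.13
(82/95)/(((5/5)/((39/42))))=533/665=0.80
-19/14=-1.36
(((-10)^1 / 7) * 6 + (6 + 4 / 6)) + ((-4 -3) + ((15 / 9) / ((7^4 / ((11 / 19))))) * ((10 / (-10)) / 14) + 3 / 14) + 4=-1497833 / 319333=-4.69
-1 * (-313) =313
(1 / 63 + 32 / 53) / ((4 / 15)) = 10345 / 4452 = 2.32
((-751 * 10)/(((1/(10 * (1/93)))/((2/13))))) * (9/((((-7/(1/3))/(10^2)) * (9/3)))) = 15020000/8463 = 1774.78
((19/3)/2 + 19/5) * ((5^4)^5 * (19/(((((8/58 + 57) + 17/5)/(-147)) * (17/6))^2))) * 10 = 294749736785888671875/3179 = 92717752999650415.81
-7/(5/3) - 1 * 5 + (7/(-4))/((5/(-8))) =-32/5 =-6.40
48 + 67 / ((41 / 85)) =7663 / 41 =186.90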